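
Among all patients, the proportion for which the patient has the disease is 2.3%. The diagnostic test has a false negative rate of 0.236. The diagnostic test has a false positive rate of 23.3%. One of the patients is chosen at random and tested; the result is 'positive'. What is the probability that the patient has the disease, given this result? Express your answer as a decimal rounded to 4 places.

Write H for 'the patient has the disease'. Prior odds H:¬H = 0.023/0.977 = 0.023541. For the 'positive' outcome, the likelihood ratio is 0.764/0.233 = 3.2790.
Posterior odds = 0.023541 × 3.2790 = 0.077192, so P(H|E) = 0.077192/(1+0.077192) = 0.0717.

P(H | E) ≈ 0.0717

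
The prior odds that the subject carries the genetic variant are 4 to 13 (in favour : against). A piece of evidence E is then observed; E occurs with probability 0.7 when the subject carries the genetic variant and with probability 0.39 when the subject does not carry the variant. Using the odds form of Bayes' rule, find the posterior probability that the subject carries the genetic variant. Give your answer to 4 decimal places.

Prior odds = 4/13 = 0.30769. In log-odds, ln(0.30769) = -1.1787.
Add log likelihood ratio: ln(1.7949) = 0.58493.
Posterior log-odds = -0.59372, so posterior odds = exp(-0.59372) = 0.55227. Converting, P(H|E) = 0.55227/1.5523 = 0.3558.

Posterior probability ≈ 0.3558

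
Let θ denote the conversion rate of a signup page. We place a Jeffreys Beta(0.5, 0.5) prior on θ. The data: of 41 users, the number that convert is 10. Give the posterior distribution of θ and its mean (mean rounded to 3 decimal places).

Posterior: Beta(10.5, 31.5); mean ≈ 0.250

Observing 10 successes and 31 failures updates Beta(0.5, 0.5) by adding the success and failure counts to the two shape parameters: α = 0.5+10 = 10.5, β = 0.5+31 = 31.5.
E[θ | data] = 10.5/(10.5+31.5) = 0.250.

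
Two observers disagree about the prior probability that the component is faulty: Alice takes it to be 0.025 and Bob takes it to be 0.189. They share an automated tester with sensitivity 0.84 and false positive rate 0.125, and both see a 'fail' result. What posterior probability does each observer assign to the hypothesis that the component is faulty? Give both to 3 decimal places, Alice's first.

The likelihood ratio for a 'fail' result is 0.84/0.125 = 6.7200.
Alice: prior odds 0.025/0.975 = 0.025641; posterior odds 0.17231; posterior probability 0.147.
Bob: prior odds 0.189/0.811 = 0.23305; posterior odds 1.5661; posterior probability 0.610.

Alice: 0.147; Bob: 0.610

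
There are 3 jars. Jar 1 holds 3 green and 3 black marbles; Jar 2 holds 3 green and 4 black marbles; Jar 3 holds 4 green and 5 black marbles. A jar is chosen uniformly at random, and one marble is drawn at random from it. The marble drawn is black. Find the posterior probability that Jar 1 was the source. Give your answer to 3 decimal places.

P(black|Jar 1) = 0.5; P(black|Jar 2) = 0.5714; P(black|Jar 3) = 0.5556.
Prior × likelihood for each source: 0.333333·0.5=0.1667, 0.333333·0.5714=0.1905, 0.333333·0.5556=0.1852. Summing gives P(black) = 0.54233.
P(Jar 1 | black) = 0.1667 / 0.54233 = 0.307.

Posterior probability ≈ 0.307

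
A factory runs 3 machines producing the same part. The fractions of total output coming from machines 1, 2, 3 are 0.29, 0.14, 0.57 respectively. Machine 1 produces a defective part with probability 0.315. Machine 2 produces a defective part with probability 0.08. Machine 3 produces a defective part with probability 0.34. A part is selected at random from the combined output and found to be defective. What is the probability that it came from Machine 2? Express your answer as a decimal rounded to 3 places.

Posterior probability ≈ 0.038

Tabulate prior·likelihood by source: [1] prior 0.29, lik 0.315, product 0.09135; [2] prior 0.14, lik 0.08, product 0.01120; [3] prior 0.57, lik 0.34, product 0.1938.
Normalizing constant = 0.29635; the posterior for Machine 2 is its product over the sum, 0.01120/0.29635 = 0.038.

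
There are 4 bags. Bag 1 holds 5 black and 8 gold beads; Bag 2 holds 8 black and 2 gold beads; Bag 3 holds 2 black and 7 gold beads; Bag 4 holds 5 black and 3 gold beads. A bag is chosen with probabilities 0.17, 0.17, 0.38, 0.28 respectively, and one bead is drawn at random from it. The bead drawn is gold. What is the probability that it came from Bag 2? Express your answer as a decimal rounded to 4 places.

Posterior probability ≈ 0.0631

Tabulate prior·likelihood by source: [1] prior 0.17, lik 0.6154, product 0.1046; [2] prior 0.17, lik 0.2, product 0.03400; [3] prior 0.38, lik 0.7778, product 0.2956; [4] prior 0.28, lik 0.375, product 0.1050.
Normalizing constant = 0.53917; the posterior for Bag 2 is its product over the sum, 0.03400/0.53917 = 0.0631.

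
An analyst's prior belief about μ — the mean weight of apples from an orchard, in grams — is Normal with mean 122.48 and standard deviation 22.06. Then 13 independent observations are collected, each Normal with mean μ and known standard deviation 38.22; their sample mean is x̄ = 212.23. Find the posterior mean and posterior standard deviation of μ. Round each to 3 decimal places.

Prior precision 1/τ₀² = 1/22.06² = 0.00205489; data precision n/σ² = 13/38.22² = 0.00889943.
Posterior precision = 0.00205489 + 0.00889943 = 0.0109543, giving posterior SD = 1/√0.0109543 = 9.554.
Posterior mean = (0.00205489·122.48 + 0.00889943·212.23) / 0.0109543 = 195.394.

Posterior mean ≈ 195.394; posterior SD ≈ 9.554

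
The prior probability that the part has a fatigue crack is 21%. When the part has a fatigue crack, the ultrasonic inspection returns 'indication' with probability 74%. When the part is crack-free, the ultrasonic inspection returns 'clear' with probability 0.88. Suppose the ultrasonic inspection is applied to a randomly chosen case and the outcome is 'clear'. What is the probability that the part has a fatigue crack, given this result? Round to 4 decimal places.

Let H be the event that the part has a fatigue crack. P(H) = 0.21, so P(¬H) = 0.79. With E the 'clear' result, P(E|H) = 0.26 and P(E|¬H) = 0.88.
P(E) = 0.26·0.21 + 0.88·0.79 = 0.054600 + 0.69520 = 0.74980.
By Bayes' theorem, P(H|E) = 0.054600 / 0.74980 = 0.0728.

P(H | E) ≈ 0.0728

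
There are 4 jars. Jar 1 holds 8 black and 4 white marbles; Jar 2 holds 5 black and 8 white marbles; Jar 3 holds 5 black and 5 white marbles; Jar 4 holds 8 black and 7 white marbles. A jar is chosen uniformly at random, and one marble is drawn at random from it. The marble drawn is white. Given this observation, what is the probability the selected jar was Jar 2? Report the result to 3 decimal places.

Tabulate prior·likelihood by source: [1] prior 0.25, lik 0.3333, product 0.08333; [2] prior 0.25, lik 0.6154, product 0.1538; [3] prior 0.25, lik 0.5, product 0.1250; [4] prior 0.25, lik 0.4667, product 0.1167.
Normalizing constant = 0.47885; the posterior for Jar 2 is its product over the sum, 0.1538/0.47885 = 0.321.

Posterior probability ≈ 0.321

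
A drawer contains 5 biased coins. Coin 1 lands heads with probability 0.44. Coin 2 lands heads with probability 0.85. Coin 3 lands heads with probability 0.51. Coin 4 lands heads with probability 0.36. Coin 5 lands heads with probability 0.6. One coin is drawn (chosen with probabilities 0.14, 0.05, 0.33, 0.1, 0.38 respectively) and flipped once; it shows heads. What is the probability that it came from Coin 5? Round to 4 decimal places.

Posterior probability ≈ 0.4251

P(heads|C1) = 0.44; P(heads|C2) = 0.85; P(heads|C3) = 0.51; P(heads|C4) = 0.36; P(heads|C5) = 0.6.
Prior × likelihood for each source: 0.14·0.44=0.06160, 0.05·0.85=0.04250, 0.33·0.51=0.1683, 0.1·0.36=0.03600, 0.38·0.6=0.2280. Summing gives P(heads) = 0.53640.
P(Coin 5 | heads) = 0.2280 / 0.53640 = 0.4251.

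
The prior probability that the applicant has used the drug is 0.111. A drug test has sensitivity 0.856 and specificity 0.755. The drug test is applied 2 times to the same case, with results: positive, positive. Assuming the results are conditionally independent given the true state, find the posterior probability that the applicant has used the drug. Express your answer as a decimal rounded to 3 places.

With H the event that the applicant has used the drug, the joint likelihood of the observed sequence is P(data|H) = 0.856·0.856 = 0.73274 and P(data|¬H) = 0.245·0.245 = 0.060025.
Bayes: P(H|data) = 0.111·0.73274 / (0.111·0.73274 + 0.889·0.060025) = 0.081334/0.13470 = 0.6038.

Posterior P(H) ≈ 0.604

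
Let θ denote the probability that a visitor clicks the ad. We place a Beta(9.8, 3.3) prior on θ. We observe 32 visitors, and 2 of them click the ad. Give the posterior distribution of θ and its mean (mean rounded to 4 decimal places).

Posterior: Beta(11.8, 33.3); mean ≈ 0.2616

The binomial likelihood is conjugate to the Beta prior: with 2 successes and 30 failures, the posterior is Beta(9.8+2, 3.3+30) = Beta(11.8, 33.3).
Posterior mean = α/(α+β) = 11.8/45.1 = 0.2616.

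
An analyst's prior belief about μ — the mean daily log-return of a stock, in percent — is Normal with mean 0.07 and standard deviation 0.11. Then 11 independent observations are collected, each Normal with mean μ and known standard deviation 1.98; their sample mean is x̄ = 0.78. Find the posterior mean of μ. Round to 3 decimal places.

Prior precision 1/τ₀² = 1/0.11² = 82.6446; data precision n/σ² = 11/1.98² = 2.80584.
Posterior precision = 82.6446 + 2.80584 = 85.4505.
Posterior mean = (82.6446·0.07 + 2.80584·0.78) / 85.4505 = 0.093.

Posterior mean ≈ 0.093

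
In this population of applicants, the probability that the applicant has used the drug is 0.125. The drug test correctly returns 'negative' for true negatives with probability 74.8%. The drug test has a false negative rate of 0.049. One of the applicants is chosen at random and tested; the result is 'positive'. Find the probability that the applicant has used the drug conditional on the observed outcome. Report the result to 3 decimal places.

P(H | E) ≈ 0.350

Write H for 'the applicant has used the drug'. Prior odds H:¬H = 0.125/0.875 = 0.14286. For the 'positive' outcome, the likelihood ratio is 0.951/0.252 = 3.7738.
Posterior odds = 0.14286 × 3.7738 = 0.53912, so P(H|E) = 0.53912/(1+0.53912) = 0.350.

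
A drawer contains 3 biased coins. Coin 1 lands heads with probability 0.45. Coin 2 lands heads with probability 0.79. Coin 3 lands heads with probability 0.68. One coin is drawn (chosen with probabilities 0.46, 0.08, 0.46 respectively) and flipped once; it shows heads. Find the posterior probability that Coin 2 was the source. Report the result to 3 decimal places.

Posterior probability ≈ 0.108

Tabulate prior·likelihood by source: [1] prior 0.46, lik 0.45, product 0.2070; [2] prior 0.08, lik 0.79, product 0.06320; [3] prior 0.46, lik 0.68, product 0.3128.
Normalizing constant = 0.58300; the posterior for Coin 2 is its product over the sum, 0.06320/0.58300 = 0.108.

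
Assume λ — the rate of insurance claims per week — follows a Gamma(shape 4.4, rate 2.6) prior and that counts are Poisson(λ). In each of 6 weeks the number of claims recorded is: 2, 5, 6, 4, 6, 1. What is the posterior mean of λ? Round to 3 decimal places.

Posterior mean ≈ 3.302

Total count ∑xᵢ = 24 over n = 6 weeks.
Gamma is conjugate to the Poisson likelihood: posterior is Gamma(shape = 4.4+24 = 28.4, rate = 2.6+6 = 8.6).
Posterior mean = shape/rate = 28.4/8.6 = 3.302.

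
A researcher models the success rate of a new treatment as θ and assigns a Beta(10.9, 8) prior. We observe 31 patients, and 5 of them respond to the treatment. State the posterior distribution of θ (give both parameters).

Posterior: Beta(15.9, 34)

Observing 5 successes and 26 failures updates Beta(10.9, 8) by adding the success and failure counts to the two shape parameters: α = 10.9+5 = 15.9, β = 8+26 = 34.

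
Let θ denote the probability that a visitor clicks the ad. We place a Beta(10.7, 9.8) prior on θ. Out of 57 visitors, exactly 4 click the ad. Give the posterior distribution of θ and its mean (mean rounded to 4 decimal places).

Posterior: Beta(14.7, 62.8); mean ≈ 0.1897

Observing 4 successes and 53 failures updates Beta(10.7, 9.8) by adding the success and failure counts to the two shape parameters: α = 10.7+4 = 14.7, β = 9.8+53 = 62.8.
E[θ | data] = 14.7/(14.7+62.8) = 0.1897.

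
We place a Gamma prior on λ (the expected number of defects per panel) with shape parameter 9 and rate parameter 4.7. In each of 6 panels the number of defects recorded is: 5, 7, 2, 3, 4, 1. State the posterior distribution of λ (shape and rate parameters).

Total count ∑xᵢ = 22 over n = 6 panels.
Gamma is conjugate to the Poisson likelihood: posterior is Gamma(shape = 9+22 = 31, rate = 4.7+6 = 10.7).

Posterior: Gamma(shape=31, rate=10.7)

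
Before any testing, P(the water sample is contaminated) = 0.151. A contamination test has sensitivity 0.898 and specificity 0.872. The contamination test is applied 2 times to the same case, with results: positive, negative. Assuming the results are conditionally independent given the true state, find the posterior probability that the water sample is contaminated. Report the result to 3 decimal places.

Posterior P(H) ≈ 0.127

With H the event that the water sample is contaminated, the joint likelihood of the observed sequence is P(data|H) = 0.898·0.102 = 0.091596 and P(data|¬H) = 0.128·0.872 = 0.11162.
Bayes: P(H|data) = 0.151·0.091596 / (0.151·0.091596 + 0.849·0.11162) = 0.013831/0.10859 = 0.1274.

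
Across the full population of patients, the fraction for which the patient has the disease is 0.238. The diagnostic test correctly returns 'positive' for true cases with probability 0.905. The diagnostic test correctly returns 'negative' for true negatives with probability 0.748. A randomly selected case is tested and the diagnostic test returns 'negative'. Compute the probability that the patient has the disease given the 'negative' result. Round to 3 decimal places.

Let H be the event that the patient has the disease. P(H) = 0.238, so P(¬H) = 0.762. With E the 'negative' result, P(E|H) = 0.095 and P(E|¬H) = 0.748.
P(E) = 0.095·0.238 + 0.748·0.762 = 0.022610 + 0.56998 = 0.59259.
By Bayes' theorem, P(H|E) = 0.022610 / 0.59259 = 0.038.

P(H | E) ≈ 0.038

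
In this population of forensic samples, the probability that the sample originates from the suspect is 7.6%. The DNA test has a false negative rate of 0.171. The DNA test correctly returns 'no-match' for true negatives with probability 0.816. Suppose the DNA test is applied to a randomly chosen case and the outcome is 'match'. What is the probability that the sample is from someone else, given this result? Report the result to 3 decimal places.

P(¬H | E) ≈ 0.730

Write H for 'the sample originates from the suspect'. Prior odds H:¬H = 0.076/0.924 = 0.082251. For the 'match' outcome, the likelihood ratio is 0.829/0.184 = 4.5054.
Posterior odds = 0.082251 × 4.5054 = 0.37058, so P(H|E) = 0.37058/(1+0.37058) = 0.270. Then P(¬H|E) = 1 − 0.270 = 0.730.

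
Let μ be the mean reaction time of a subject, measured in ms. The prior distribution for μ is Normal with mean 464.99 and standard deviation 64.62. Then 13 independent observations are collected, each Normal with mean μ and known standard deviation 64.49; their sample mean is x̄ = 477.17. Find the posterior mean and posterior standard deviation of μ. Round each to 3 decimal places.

Prior precision 1/τ₀² = 1/64.62² = 0.00023948; data precision n/σ² = 13/64.49² = 0.00312578.
Posterior precision = 0.00023948 + 0.00312578 = 0.00336526, giving posterior SD = 1/√0.00336526 = 17.238.
Posterior mean = (0.00023948·464.99 + 0.00312578·477.17) / 0.00336526 = 476.303.

Posterior mean ≈ 476.303; posterior SD ≈ 17.238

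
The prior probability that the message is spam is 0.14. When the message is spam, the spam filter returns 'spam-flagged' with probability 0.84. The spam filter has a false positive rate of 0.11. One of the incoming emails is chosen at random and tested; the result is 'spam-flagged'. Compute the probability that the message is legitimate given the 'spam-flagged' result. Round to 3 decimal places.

Write H for 'the message is spam'. Prior odds H:¬H = 0.14/0.86 = 0.16279. For the 'spam-flagged' outcome, the likelihood ratio is 0.84/0.11 = 7.6364.
Posterior odds = 0.16279 × 7.6364 = 1.2431, so P(H|E) = 1.2431/(1+1.2431) = 0.554. Then P(¬H|E) = 1 − 0.554 = 0.446.

P(¬H | E) ≈ 0.446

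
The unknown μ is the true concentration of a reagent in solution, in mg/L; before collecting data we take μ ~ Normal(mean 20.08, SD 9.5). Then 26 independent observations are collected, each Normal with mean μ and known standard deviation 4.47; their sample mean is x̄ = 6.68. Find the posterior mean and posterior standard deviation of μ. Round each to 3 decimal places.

Posterior mean ≈ 6.793; posterior SD ≈ 0.873

Prior precision 1/τ₀² = 1/9.5² = 0.0110803; data precision n/σ² = 26/4.47² = 1.30124.
Posterior precision = 0.0110803 + 1.30124 = 1.31232, giving posterior SD = 1/√1.31232 = 0.873.
Posterior mean = (0.0110803·20.08 + 1.30124·6.68) / 1.31232 = 6.793.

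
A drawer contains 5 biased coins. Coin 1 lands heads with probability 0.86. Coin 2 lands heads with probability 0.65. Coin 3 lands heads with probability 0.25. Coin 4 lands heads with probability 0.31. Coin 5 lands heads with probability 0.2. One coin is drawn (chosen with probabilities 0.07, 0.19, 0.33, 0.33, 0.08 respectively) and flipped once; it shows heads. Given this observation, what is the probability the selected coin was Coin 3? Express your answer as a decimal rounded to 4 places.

P(heads|C1) = 0.86; P(heads|C2) = 0.65; P(heads|C3) = 0.25; P(heads|C4) = 0.31; P(heads|C5) = 0.2.
Prior × likelihood for each source: 0.07·0.86=0.06020, 0.19·0.65=0.1235, 0.33·0.25=0.08250, 0.33·0.31=0.1023, 0.08·0.2=0.01600. Summing gives P(heads) = 0.38450.
P(Coin 3 | heads) = 0.08250 / 0.38450 = 0.2146.

Posterior probability ≈ 0.2146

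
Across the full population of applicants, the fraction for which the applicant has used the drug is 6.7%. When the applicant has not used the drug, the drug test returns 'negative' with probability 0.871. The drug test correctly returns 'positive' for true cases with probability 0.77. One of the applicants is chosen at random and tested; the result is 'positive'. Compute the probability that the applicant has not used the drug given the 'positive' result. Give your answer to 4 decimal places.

Let H be the event that the applicant has used the drug. P(H) = 0.067, so P(¬H) = 0.933. With E the 'positive' result, P(E|H) = 0.77 and P(E|¬H) = 0.129.
P(E) = 0.77·0.067 + 0.129·0.933 = 0.051590 + 0.12036 = 0.17195.
By Bayes' theorem, P(H|E) = 0.051590 / 0.17195 = 0.3000. Hence P(¬H|E) = 1 − 0.3000 = 0.7000.

P(¬H | E) ≈ 0.7000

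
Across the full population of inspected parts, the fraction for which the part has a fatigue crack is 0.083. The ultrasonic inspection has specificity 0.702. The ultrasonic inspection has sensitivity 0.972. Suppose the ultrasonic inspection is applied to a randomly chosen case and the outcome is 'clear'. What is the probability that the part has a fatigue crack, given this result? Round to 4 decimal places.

P(H | E) ≈ 0.0036

Let H be the event that the part has a fatigue crack. P(H) = 0.083, so P(¬H) = 0.917. With E the 'clear' result, P(E|H) = 0.028 and P(E|¬H) = 0.702.
P(E) = 0.028·0.083 + 0.702·0.917 = 0.0023240 + 0.64373 = 0.64606.
By Bayes' theorem, P(H|E) = 0.0023240 / 0.64606 = 0.0036.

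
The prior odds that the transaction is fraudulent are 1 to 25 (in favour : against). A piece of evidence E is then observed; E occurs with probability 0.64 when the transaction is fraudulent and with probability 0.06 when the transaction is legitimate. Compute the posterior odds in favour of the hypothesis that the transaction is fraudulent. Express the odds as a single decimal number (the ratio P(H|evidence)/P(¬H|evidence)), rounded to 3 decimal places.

Posterior odds ≈ 0.427

Prior odds = 1/25 = 0.040000. In log-odds, ln(0.040000) = -3.2189.
Add log likelihood ratio: ln(10.667) = 2.3671.
Posterior log-odds = -0.85175, so posterior odds = exp(-0.85175) = 0.42667.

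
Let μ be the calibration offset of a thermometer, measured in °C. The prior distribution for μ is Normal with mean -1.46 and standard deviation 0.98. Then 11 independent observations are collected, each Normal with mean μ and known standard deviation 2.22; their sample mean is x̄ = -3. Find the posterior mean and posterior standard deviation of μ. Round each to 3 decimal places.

Posterior mean ≈ -2.510; posterior SD ≈ 0.553

With known σ, the Normal prior is conjugate. Weight on the data is w = (n/σ²)/(n/σ² + 1/τ₀²) = 2.23196/(2.23196+1.04123) = 0.68189.
Posterior mean = w·x̄ + (1−w)·μ₀ = 0.68189·-3 + 0.31811·-1.46 = -2.510. Posterior variance = 1/(2.23196+1.04123) = 0.305512, so SD = 0.553.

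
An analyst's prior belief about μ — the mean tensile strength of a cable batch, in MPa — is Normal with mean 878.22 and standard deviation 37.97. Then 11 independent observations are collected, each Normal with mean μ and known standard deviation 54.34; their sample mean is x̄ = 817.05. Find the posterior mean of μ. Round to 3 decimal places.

Posterior mean ≈ 826.652

Prior precision 1/τ₀² = 1/37.97² = 0.00069362; data precision n/σ² = 11/54.34² = 0.00372523.
Posterior precision = 0.00069362 + 0.00372523 = 0.00441885.
Posterior mean = (0.00069362·878.22 + 0.00372523·817.05) / 0.00441885 = 826.652.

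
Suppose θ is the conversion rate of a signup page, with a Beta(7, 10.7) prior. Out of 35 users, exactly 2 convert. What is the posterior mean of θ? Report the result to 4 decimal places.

Posterior mean ≈ 0.1708

The binomial likelihood is conjugate to the Beta prior: with 2 successes and 33 failures, the posterior is Beta(7+2, 10.7+33) = Beta(9, 43.7).
Posterior mean = α/(α+β) = 9/52.7 = 0.1708.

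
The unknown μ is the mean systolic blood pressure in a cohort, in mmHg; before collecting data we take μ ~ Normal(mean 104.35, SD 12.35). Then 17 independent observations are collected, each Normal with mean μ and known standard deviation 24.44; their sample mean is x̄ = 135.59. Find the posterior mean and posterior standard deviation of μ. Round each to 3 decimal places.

Prior precision 1/τ₀² = 1/12.35² = 0.00655641; data precision n/σ² = 17/24.44² = 0.0284608.
Posterior precision = 0.00655641 + 0.0284608 = 0.0350172, giving posterior SD = 1/√0.0350172 = 5.344.
Posterior mean = (0.00655641·104.35 + 0.0284608·135.59) / 0.0350172 = 129.741.

Posterior mean ≈ 129.741; posterior SD ≈ 5.344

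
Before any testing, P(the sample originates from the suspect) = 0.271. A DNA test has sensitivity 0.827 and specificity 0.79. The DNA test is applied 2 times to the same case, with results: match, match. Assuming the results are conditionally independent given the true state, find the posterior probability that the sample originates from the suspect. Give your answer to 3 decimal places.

Let H be the event that the sample originates from the suspect; start with P(H) = 0.271. P('match'|H) = 0.827, P('match'|¬H) = 0.21.
Update on result 1 ('match'): P(H) ← 0.827·0.2710 / (0.827·0.2710 + 0.21·0.7290) = 0.22412/0.37721 = 0.5941.
Update on result 2 ('match'): P(H) ← 0.827·0.5941 / (0.827·0.5941 + 0.21·0.4059) = 0.49136/0.57659 = 0.8522.

Posterior P(H) ≈ 0.852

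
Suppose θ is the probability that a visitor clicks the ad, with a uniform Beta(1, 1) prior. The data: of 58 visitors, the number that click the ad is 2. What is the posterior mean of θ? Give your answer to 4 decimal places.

Posterior mean ≈ 0.0500

Observing 2 successes and 56 failures updates Beta(1, 1) by adding the success and failure counts to the two shape parameters: α = 1+2 = 3, β = 1+56 = 57.
E[θ | data] = 3/(3+57) = 0.0500.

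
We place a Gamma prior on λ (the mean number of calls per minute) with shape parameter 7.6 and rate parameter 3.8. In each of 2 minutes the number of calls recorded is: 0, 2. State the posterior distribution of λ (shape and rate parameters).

Total count ∑xᵢ = 2 over n = 2 minutes.
Gamma is conjugate to the Poisson likelihood: posterior is Gamma(shape = 7.6+2 = 9.6, rate = 3.8+2 = 5.8).

Posterior: Gamma(shape=9.6, rate=5.8)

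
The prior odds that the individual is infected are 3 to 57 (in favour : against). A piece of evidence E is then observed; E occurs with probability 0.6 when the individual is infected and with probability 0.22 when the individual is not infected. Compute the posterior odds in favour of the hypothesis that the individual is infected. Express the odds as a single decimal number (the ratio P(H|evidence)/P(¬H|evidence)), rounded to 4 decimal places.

Posterior odds ≈ 0.1435

Prior odds = 3/57 = 0.052632. In log-odds, ln(0.052632) = -2.9444.
Add log likelihood ratio: ln(2.7273) = 1.0033.
Posterior log-odds = -1.9411, so posterior odds = exp(-1.9411) = 0.14354.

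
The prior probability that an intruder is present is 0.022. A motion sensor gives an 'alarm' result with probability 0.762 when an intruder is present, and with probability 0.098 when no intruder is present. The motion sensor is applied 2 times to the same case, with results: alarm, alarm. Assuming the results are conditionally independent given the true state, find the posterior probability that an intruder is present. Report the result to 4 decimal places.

Posterior P(H) ≈ 0.5763

With H the event that an intruder is present, the joint likelihood of the observed sequence is P(data|H) = 0.762·0.762 = 0.58064 and P(data|¬H) = 0.098·0.098 = 0.0096040.
Bayes: P(H|data) = 0.022·0.58064 / (0.022·0.58064 + 0.978·0.0096040) = 0.012774/0.022167 = 0.5763.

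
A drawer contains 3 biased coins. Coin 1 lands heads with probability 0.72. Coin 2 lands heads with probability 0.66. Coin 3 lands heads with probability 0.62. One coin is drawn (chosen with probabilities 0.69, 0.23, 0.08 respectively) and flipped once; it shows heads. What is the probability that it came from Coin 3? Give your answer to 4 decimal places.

Tabulate prior·likelihood by source: [1] prior 0.69, lik 0.72, product 0.4968; [2] prior 0.23, lik 0.66, product 0.1518; [3] prior 0.08, lik 0.62, product 0.04960.
Normalizing constant = 0.69820; the posterior for Coin 3 is its product over the sum, 0.04960/0.69820 = 0.0710.

Posterior probability ≈ 0.0710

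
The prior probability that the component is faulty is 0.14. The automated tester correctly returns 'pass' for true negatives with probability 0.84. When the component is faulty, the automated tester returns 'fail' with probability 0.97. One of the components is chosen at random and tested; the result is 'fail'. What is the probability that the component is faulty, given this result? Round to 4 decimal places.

P(H | E) ≈ 0.4967

Write H for 'the component is faulty'. Prior odds H:¬H = 0.14/0.86 = 0.16279. For the 'fail' outcome, the likelihood ratio is 0.97/0.16 = 6.0625.
Posterior odds = 0.16279 × 6.0625 = 0.98692, so P(H|E) = 0.98692/(1+0.98692) = 0.4967.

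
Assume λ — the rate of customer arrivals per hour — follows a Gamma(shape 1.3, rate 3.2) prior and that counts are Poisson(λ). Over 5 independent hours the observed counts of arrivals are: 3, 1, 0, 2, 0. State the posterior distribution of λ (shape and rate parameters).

Posterior: Gamma(shape=7.3, rate=8.2)

Total count ∑xᵢ = 6 over n = 5 hours.
Gamma is conjugate to the Poisson likelihood: posterior is Gamma(shape = 1.3+6 = 7.3, rate = 3.2+5 = 8.2).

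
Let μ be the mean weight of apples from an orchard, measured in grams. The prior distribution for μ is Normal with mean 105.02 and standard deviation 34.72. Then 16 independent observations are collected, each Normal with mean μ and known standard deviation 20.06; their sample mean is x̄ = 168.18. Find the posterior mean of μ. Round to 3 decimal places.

Prior precision 1/τ₀² = 1/34.72² = 0.00082955; data precision n/σ² = 16/20.06² = 0.0397611.
Posterior precision = 0.00082955 + 0.0397611 = 0.0405906.
Posterior mean = (0.00082955·105.02 + 0.0397611·168.18) / 0.0405906 = 166.889.

Posterior mean ≈ 166.889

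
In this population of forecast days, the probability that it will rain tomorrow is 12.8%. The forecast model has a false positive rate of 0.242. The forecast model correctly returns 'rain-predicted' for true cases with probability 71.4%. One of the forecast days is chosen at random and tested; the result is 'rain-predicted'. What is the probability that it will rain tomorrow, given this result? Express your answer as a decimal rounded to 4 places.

Write H for 'it will rain tomorrow'. Prior odds H:¬H = 0.128/0.872 = 0.14679. For the 'rain-predicted' outcome, the likelihood ratio is 0.714/0.242 = 2.9504.
Posterior odds = 0.14679 × 2.9504 = 0.43309, so P(H|E) = 0.43309/(1+0.43309) = 0.3022.

P(H | E) ≈ 0.3022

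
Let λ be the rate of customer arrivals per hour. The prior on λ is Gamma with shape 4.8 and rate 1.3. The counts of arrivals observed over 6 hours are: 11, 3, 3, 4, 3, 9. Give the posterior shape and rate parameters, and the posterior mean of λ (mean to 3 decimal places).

The Poisson likelihood adds the total count to the shape and the number of exposure periods to the rate. Here ∑xᵢ = 33 and n = 6, so shape 4.8→37.8 and rate 1.3→7.3.
E[λ | data] = 37.8/7.3 = 5.178.

Posterior: Gamma(shape=37.8, rate=7.3); mean ≈ 5.178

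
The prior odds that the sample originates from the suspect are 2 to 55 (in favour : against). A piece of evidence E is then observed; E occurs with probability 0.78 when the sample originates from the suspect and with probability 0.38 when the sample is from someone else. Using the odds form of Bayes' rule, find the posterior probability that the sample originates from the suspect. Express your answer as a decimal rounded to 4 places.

Posterior probability ≈ 0.0695

Prior odds = 2/55 = 0.036364.
Likelihood ratio for E = 0.78/0.38 = 2.0526.
Posterior odds = prior odds × LR = 0.074641.
Posterior probability = odds/(1+odds) = 0.074641/1.0746 = 0.0695.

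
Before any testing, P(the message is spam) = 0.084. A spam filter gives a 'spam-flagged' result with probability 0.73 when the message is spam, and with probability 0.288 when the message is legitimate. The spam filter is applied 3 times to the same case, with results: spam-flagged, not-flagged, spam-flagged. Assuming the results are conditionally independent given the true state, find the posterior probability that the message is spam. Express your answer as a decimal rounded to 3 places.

With H the event that the message is spam, the joint likelihood of the observed sequence is P(data|H) = 0.73·0.27·0.73 = 0.14388 and P(data|¬H) = 0.288·0.712·0.288 = 0.059056.
Bayes: P(H|data) = 0.084·0.14388 / (0.084·0.14388 + 0.916·0.059056) = 0.012086/0.066182 = 0.1826.

Posterior P(H) ≈ 0.183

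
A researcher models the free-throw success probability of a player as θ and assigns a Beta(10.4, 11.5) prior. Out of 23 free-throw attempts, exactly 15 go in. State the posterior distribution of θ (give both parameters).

The binomial likelihood is conjugate to the Beta prior: with 15 successes and 8 failures, the posterior is Beta(10.4+15, 11.5+8) = Beta(25.4, 19.5).

Posterior: Beta(25.4, 19.5)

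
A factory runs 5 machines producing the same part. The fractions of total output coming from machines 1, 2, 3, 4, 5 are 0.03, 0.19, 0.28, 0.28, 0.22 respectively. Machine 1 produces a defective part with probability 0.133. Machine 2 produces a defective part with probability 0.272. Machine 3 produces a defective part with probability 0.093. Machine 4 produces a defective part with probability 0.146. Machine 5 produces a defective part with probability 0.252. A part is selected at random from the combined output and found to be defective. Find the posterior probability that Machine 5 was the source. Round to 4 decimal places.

Posterior probability ≈ 0.3114

P(defective|M1) = 0.133; P(defective|M2) = 0.272; P(defective|M3) = 0.093; P(defective|M4) = 0.146; P(defective|M5) = 0.252.
Prior × likelihood for each source: 0.03·0.133=0.003990, 0.19·0.272=0.05168, 0.28·0.093=0.02604, 0.28·0.146=0.04088, 0.22·0.252=0.05544. Summing gives P(defective) = 0.17803.
P(Machine 5 | defective) = 0.05544 / 0.17803 = 0.3114.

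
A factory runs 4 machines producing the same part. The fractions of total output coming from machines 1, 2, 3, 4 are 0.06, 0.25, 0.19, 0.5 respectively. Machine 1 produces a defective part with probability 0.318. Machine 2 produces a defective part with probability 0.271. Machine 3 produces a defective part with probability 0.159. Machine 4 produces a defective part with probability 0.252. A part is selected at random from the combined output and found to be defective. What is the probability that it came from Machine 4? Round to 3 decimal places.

Tabulate prior·likelihood by source: [1] prior 0.06, lik 0.318, product 0.01908; [2] prior 0.25, lik 0.271, product 0.06775; [3] prior 0.19, lik 0.159, product 0.03021; [4] prior 0.5, lik 0.252, product 0.1260.
Normalizing constant = 0.24304; the posterior for Machine 4 is its product over the sum, 0.1260/0.24304 = 0.518.

Posterior probability ≈ 0.518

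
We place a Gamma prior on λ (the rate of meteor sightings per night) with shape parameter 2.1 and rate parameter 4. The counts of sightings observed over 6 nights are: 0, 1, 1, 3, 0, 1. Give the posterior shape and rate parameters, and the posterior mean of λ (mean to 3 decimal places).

Posterior: Gamma(shape=8.1, rate=10); mean ≈ 0.810

Total count ∑xᵢ = 6 over n = 6 nights.
Gamma is conjugate to the Poisson likelihood: posterior is Gamma(shape = 2.1+6 = 8.1, rate = 4+6 = 10).
E[λ | data] = 8.1/10 = 0.810.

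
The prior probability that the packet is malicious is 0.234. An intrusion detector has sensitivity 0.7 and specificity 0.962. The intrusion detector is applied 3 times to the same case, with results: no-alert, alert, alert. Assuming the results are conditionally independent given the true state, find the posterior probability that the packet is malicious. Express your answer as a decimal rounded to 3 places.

With H the event that the packet is malicious, the joint likelihood of the observed sequence is P(data|H) = 0.3·0.7·0.7 = 0.14700 and P(data|¬H) = 0.962·0.038·0.038 = 0.0013891.
Bayes: P(H|data) = 0.234·0.14700 / (0.234·0.14700 + 0.766·0.0013891) = 0.034398/0.035462 = 0.9700.

Posterior P(H) ≈ 0.970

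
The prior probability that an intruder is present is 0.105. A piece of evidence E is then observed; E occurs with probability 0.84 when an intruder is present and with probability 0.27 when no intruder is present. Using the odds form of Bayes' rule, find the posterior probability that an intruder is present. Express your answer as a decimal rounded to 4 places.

Prior odds = 0.105/(1−0.105) = 0.11732. In log-odds, ln(0.11732) = -2.1429.
Add log likelihood ratio: ln(3.1111) = 1.1350.
Posterior log-odds = -1.0079, so posterior odds = exp(-1.0079) = 0.36499. Converting, P(H|E) = 0.36499/1.3650 = 0.2674.

Posterior probability ≈ 0.2674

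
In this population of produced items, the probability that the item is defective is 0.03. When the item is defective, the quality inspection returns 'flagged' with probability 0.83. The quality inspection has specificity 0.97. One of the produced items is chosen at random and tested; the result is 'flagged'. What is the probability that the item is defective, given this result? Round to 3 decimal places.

Write H for 'the item is defective'. Prior odds H:¬H = 0.03/0.97 = 0.030928. For the 'flagged' outcome, the likelihood ratio is 0.83/0.03 = 27.667.
Posterior odds = 0.030928 × 27.667 = 0.85567, so P(H|E) = 0.85567/(1+0.85567) = 0.461.

P(H | E) ≈ 0.461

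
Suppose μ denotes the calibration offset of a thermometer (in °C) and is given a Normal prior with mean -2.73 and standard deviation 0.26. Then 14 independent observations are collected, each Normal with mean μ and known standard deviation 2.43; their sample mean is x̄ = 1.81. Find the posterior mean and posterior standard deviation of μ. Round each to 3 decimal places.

Posterior mean ≈ -2.103; posterior SD ≈ 0.241

Prior precision 1/τ₀² = 1/0.26² = 14.7929; data precision n/σ² = 14/2.43² = 2.37091.
Posterior precision = 14.7929 + 2.37091 = 17.1638, giving posterior SD = 1/√17.1638 = 0.241.
Posterior mean = (14.7929·-2.73 + 2.37091·1.81) / 17.1638 = -2.103.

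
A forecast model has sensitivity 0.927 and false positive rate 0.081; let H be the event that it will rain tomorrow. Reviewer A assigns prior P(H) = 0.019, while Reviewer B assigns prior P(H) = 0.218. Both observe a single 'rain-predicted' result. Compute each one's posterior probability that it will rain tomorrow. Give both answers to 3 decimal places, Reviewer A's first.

The likelihood ratio for a 'rain-predicted' result is 0.927/0.081 = 11.444.
Reviewer A: prior odds 0.019/0.981 = 0.019368; posterior odds 0.22166; posterior probability 0.181.
Reviewer B: prior odds 0.218/0.782 = 0.27877; posterior odds 3.1904; posterior probability 0.761.

Reviewer A: 0.181; Reviewer B: 0.761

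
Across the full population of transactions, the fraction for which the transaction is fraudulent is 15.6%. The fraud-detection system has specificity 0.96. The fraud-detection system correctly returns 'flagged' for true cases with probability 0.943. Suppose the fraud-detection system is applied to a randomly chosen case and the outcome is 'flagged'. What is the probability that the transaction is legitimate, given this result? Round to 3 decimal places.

Write H for 'the transaction is fraudulent'. Prior odds H:¬H = 0.156/0.844 = 0.18483. For the 'flagged' outcome, the likelihood ratio is 0.943/0.04 = 23.575.
Posterior odds = 0.18483 × 23.575 = 4.3575, so P(H|E) = 4.3575/(1+4.3575) = 0.813. Then P(¬H|E) = 1 − 0.813 = 0.187.

P(¬H | E) ≈ 0.187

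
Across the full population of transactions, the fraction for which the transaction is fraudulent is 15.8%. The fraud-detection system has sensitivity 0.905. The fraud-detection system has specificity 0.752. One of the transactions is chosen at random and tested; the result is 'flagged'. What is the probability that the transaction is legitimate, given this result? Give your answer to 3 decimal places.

P(¬H | E) ≈ 0.594

Let H be the event that the transaction is fraudulent. P(H) = 0.158, so P(¬H) = 0.842. With E the 'flagged' result, P(E|H) = 0.905 and P(E|¬H) = 0.248.
P(E) = 0.905·0.158 + 0.248·0.842 = 0.14299 + 0.20882 = 0.35181.
By Bayes' theorem, P(H|E) = 0.14299 / 0.35181 = 0.406. Hence P(¬H|E) = 1 − 0.406 = 0.594.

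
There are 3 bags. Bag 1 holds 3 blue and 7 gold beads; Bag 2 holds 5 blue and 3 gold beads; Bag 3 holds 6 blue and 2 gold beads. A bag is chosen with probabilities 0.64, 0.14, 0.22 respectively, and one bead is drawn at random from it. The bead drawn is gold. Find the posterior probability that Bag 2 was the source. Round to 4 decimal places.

Tabulate prior·likelihood by source: [1] prior 0.64, lik 0.7, product 0.4480; [2] prior 0.14, lik 0.375, product 0.05250; [3] prior 0.22, lik 0.25, product 0.05500.
Normalizing constant = 0.55550; the posterior for Bag 2 is its product over the sum, 0.05250/0.55550 = 0.0945.

Posterior probability ≈ 0.0945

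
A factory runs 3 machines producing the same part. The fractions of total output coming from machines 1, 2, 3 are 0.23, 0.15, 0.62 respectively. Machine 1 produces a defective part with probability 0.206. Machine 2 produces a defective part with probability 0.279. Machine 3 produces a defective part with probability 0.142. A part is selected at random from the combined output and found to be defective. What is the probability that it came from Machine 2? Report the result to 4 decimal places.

Tabulate prior·likelihood by source: [1] prior 0.23, lik 0.206, product 0.04738; [2] prior 0.15, lik 0.279, product 0.04185; [3] prior 0.62, lik 0.142, product 0.08804.
Normalizing constant = 0.17727; the posterior for Machine 2 is its product over the sum, 0.04185/0.17727 = 0.2361.

Posterior probability ≈ 0.2361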